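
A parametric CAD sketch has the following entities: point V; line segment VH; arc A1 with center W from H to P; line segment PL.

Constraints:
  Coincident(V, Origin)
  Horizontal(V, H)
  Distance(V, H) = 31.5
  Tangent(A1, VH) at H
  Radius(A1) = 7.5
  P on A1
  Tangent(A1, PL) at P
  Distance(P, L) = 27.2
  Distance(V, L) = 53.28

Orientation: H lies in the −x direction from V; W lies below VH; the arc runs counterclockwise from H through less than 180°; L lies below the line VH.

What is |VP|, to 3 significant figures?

39.6

V is at the origin; VH is horizontal with |VH| = 31.5 and H on the −x side, so H = (-31.5, 0.00). Tangency of A1 to VH means the radius WH is perpendicular to VH, so W = H + (0, -7.5) = (-31.5, -7.50). Since WP ⟂ PL (tangency), |WL| = √(7.5² + 27.2²) = 28.2 regardless of where P sits on A1. So L lies on both circle(V, 53.28) and circle(W, 28.2); the below-VH intersection is L = (-41.0, -34.1). P is the foot of the tangent from L: P = (-39.0, -6.96).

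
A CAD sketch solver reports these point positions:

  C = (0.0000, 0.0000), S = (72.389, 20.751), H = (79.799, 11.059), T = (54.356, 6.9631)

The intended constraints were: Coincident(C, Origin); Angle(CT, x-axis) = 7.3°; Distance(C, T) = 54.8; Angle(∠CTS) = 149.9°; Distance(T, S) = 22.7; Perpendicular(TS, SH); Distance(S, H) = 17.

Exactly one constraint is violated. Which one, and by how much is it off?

Distance(S, H) = 17 — off by 4.80.

C = (0.00, 0.00) ✓; CT at 7.300° ✓; |CT| = 54.80 ✓; ∠CTS = 149.9° ✓; |TS| = 22.70 ✓; ∠(TS, SH) = 90.00° ✓; |SH| = 12.20 ✗.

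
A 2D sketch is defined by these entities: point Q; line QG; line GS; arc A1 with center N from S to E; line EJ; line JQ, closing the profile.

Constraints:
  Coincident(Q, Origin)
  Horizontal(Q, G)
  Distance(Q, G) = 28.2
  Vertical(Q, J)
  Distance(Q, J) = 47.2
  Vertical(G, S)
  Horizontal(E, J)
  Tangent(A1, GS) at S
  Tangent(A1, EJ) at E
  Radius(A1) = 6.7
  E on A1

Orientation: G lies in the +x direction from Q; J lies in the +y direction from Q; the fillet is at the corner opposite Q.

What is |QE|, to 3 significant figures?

51.9

Q is at the origin; QG is horizontal with |QG| = 28.2 and G on the +x side, so G = (28.2, 0.00). QJ is vertical with |QJ| = 47.2 and J on the +y side, so J = (0.00, 47.2). The virtual corner opposite Q is at (28.2, 47.2). Since A1 is tangent to GS there, NS ⟂ GS and A1 meets EJ tangentially, so NE is at right angles to EJ, with radius 6.7, so the center N sits 6.7 in from both sides at N = (21.5, 40.5). That places the tangent points at S = (28.2, 40.5) on GS and E = (21.5, 47.2) on EJ. Then |QE| = |E − Q| = 51.9.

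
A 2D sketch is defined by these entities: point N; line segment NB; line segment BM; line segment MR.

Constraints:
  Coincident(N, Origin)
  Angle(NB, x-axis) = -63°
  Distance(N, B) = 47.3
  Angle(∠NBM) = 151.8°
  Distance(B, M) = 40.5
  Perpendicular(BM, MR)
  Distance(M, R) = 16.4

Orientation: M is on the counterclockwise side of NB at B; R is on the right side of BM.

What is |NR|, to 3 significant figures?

90.9

N is at the origin; NB runs at -63.0° with length 47.3, so B = 47.3·(cos -63.0°, sin -63.0°) = (21.5, -42.1). ∠NBM = 151.8°, so BM runs at -63.0° + (180° − 151.8°) = -34.8° from the x-axis; with |BM| = 40.5, M = B + 40.5·(cos -34.8°, sin -34.8°) = (54.7, -65.3). BM is perpendicular to MR; with |MR| = 16.4 on the right of BM, R = M + 16.4·(-0.571, -0.821) = (45.4, -78.7). Then |NR| = |R − N| = 90.9.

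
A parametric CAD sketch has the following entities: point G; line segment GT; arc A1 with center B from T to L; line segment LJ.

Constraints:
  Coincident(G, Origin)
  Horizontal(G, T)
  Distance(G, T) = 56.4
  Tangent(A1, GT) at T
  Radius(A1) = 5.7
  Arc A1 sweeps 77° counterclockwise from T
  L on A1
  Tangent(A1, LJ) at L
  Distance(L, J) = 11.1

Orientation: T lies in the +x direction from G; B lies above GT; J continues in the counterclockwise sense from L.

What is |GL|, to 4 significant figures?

62.11

The tangent condition forces BT to be normal to GT, so B = T + (0, 5.7) = (56.40, 5.700). On A1, T sits at bearing -90° from B; a 77° counterclockwise sweep puts L at bearing -13°, so L = B + 5.7·(cos -13°, sin -13°) = (61.95, 4.418). Then |GL| = |L − G| = 62.11.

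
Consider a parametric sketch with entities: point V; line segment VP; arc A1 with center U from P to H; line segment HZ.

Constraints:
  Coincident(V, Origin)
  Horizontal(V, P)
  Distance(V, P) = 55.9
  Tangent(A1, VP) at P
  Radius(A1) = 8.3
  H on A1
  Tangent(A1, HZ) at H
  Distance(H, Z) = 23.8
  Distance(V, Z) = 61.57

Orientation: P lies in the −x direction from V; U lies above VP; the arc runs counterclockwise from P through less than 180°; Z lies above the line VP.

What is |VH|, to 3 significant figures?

48.7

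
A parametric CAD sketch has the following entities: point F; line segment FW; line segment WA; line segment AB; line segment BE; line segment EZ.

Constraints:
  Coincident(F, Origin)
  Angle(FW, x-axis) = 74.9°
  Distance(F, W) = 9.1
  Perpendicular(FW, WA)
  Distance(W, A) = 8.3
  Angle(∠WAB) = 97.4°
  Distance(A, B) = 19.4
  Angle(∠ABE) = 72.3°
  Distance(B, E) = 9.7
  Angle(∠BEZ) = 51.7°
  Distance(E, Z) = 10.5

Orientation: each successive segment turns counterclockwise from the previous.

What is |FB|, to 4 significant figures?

14.81

The perpendicularity gives WA at right angles to FW, so WA runs at 164.9°; with |WA| = 8.3, A = (-5.643, 10.95). ∠WAB = 97.4° gives AB at -112.5° from the x-axis; with |AB| = 19.4, B = (-13.07, -6.975). Then |FB| = |B − F| = 14.81.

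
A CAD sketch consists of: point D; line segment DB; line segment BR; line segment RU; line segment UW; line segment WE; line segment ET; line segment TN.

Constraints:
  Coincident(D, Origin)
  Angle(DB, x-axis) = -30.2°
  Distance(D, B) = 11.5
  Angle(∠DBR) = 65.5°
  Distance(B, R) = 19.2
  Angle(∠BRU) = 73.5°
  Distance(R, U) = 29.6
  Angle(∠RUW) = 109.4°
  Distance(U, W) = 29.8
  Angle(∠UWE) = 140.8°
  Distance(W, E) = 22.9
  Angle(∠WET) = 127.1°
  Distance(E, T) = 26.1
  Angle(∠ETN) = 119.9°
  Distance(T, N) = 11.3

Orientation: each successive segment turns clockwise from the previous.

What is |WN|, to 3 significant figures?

46.3

∠WET = 127.1° gives ET at -53.9° from the x-axis; with |ET| = 26.1, T = (46.4, 8.08). ∠ETN = 119.9° gives TN at -114° from the x-axis; with |TN| = 11.3, N = (41.8, -2.24). Then |WN| = |N − W| = 46.3.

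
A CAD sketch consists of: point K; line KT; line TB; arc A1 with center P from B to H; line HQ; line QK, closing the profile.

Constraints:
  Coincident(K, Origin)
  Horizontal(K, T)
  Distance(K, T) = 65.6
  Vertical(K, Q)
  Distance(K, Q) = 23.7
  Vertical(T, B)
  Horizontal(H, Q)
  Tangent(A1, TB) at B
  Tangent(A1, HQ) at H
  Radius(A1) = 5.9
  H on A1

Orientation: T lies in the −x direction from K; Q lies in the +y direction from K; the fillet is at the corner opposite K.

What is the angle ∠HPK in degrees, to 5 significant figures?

106.60°

The virtual corner opposite K is at (-65.600, 23.700). A1 meets TB tangentially, so PB is at right angles to TB and A1 meets HQ tangentially, so PH is at right angles to HQ, with radius 5.9, so the center P sits 5.9 in from both sides at P = (-59.700, 17.800). That places the tangent points at B = (-65.600, 17.800) on TB and H = (-59.700, 23.700) on HQ. Then cos ∠HPK = PH·PK / (|PH||PK|), giving 106.60°.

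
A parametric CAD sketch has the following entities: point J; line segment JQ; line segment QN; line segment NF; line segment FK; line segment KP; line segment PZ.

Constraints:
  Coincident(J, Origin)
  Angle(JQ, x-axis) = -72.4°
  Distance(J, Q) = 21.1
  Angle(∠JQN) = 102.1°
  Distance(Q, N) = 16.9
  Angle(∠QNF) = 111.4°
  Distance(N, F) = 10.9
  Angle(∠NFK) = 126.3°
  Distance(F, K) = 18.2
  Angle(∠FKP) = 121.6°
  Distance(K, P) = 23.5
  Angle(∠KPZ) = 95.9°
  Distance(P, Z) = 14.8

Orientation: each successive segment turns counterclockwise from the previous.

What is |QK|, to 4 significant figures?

27.86

J is at the origin; JQ runs at -72.4° with length 21.1, so Q = (6.380, -20.11). ∠JQN = 102.1° gives QN at 5.500° from the x-axis; with |QN| = 16.9, N = (23.20, -18.49). ∠QNF = 111.4° gives NF at 74.10° from the x-axis; with |NF| = 10.9, F = (26.19, -8.010). ∠NFK = 126.3° gives FK at 127.8° from the x-axis; with |FK| = 18.2, K = (15.03, 6.371). Then |QK| = |K − Q| = 27.86.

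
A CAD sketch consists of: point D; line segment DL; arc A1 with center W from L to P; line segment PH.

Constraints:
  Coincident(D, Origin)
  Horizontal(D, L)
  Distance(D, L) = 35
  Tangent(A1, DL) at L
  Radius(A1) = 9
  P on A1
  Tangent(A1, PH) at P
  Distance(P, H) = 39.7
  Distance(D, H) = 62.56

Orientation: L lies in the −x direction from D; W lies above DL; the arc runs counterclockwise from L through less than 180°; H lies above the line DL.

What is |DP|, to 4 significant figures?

28.86

D is at the origin; DL is horizontal with |DL| = 35.0 and L on the −x side, so L = (-35.00, 0.000). The tangent condition forces WL to be normal to DL, so W = L + (0, 9) = (-35.00, 9.000). Since WP ⟂ PH (tangency), |WH| = √(9.0² + 39.7²) = 40.71 regardless of where P sits on A1. So H lies on both circle(D, 62.56) and circle(W, 40.71); the above-DL intersection is H = (-38.14, 49.59). P is the foot of the tangent from H: P = (-26.40, 11.66).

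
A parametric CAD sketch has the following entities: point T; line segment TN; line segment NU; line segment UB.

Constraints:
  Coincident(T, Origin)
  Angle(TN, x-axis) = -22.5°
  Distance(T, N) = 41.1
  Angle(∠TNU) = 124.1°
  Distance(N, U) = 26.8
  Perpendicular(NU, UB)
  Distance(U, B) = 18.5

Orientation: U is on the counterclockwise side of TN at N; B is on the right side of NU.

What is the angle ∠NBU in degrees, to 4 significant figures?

55.38°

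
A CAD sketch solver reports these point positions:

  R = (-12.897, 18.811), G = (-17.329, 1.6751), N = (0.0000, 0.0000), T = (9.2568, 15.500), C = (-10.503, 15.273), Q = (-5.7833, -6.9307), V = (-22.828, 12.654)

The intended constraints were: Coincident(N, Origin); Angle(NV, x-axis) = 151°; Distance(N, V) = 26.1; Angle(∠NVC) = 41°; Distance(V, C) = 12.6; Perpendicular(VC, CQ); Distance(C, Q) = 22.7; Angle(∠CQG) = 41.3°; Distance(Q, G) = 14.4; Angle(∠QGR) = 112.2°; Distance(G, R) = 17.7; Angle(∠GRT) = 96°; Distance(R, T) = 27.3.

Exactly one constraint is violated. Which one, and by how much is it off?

Distance(R, T) = 27.3 — off by 4.90.

N = (0.00, 0.00) ✓; NV at 151.0° ✓; |NV| = 26.10 ✓; ∠NVC = 41.00° ✓; |VC| = 12.60 ✓; ∠(VC, CQ) = 90.00° ✓; |CQ| = 22.70 ✓; ∠CQG = 41.30° ✓; |QG| = 14.40 ✓; ∠QGR = 112.2° ✓; |GR| = 17.70 ✓; ∠GRT = 96.00° ✓; |RT| = 22.40 ✗.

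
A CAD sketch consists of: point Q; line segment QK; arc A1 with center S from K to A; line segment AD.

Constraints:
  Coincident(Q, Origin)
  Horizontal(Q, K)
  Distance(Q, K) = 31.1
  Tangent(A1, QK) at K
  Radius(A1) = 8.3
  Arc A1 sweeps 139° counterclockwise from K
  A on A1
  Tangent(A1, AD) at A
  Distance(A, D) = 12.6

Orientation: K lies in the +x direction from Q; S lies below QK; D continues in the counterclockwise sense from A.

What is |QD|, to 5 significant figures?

41.925

Q is at the origin; Q and K share the same y with |QK| = 31.1 and K on the +x side, so K = (31.100, 0.0000). Tangency of A1 to QK means the radius SK is perpendicular to QK, so S = K + (0, -8.3) = (31.100, -8.3000). On A1, K sits at bearing 90° from S; a 139° counterclockwise sweep puts A at bearing 229°, so A = S + 8.3·(cos 229°, sin 229°) = (25.655, -14.564). Tangency of A1 to AD means the radius SA is perpendicular to AD, so AD runs along (−sin 229°, cos 229°); with |AD| = 12.6, D = (35.164, -22.830). Then |QD| = |D − Q| = 41.925.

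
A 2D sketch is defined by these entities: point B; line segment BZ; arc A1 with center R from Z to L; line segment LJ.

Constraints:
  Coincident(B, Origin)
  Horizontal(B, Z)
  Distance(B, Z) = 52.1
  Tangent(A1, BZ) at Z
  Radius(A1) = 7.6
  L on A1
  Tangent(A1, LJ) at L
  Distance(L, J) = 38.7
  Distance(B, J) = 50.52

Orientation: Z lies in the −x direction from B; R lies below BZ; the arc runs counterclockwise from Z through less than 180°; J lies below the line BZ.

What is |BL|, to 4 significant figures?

58.94

B is at the origin; BZ is horizontal with |BZ| = 52.1 and Z on the −x side, so Z = (-52.10, 0.000). The tangent condition forces RZ to be normal to BZ, so R = Z + (0, -7.6) = (-52.10, -7.600). Since RL ⟂ LJ (tangency), |RJ| = √(7.6² + 38.7²) = 39.44 regardless of where L sits on A1. So J lies on both circle(B, 50.52) and circle(R, 39.44); the below-BZ intersection is J = (-30.27, -40.45). L is the foot of the tangent from J: L = (-57.50, -12.95).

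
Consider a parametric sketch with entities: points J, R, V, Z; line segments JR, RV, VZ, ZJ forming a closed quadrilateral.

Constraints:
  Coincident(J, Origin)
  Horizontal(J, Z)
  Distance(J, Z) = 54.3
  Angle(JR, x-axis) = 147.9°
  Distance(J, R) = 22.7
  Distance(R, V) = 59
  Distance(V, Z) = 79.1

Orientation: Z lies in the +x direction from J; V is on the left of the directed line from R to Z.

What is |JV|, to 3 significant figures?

64.8

J is at the origin; J and Z share the same y with |JZ| = 54.3 and Z in +x, so Z = (54.3, 0). JR runs at 147.9° with |JR| = 22.7, so R = (-19.2, 12.1). V is determined by |RV| = 59.0 and |VZ| = 79.1 together: it lies at the intersection of circle(R, 59.0) and circle(Z, 79.1). With |RZ| = 74.5, the foot of the radical line on RZ is 18.6 from R and the perpendicular offset is √(59.0² − 18.6²) = 56.0. Taking the left-of-RZ solution: V = (8.22, 64.3).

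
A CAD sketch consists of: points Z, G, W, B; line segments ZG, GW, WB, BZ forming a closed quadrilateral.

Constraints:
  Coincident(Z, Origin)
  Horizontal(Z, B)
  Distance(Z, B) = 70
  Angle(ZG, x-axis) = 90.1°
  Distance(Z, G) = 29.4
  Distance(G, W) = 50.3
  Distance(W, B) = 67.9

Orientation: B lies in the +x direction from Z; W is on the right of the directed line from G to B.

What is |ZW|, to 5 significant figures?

21.286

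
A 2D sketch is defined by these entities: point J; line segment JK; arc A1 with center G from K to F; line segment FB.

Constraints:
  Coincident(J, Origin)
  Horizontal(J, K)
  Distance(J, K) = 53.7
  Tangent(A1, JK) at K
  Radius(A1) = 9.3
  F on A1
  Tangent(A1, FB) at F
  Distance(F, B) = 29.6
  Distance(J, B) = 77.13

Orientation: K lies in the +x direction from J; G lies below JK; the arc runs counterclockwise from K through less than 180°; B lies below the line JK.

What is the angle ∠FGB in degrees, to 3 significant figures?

72.6°

J is at the origin; J and K share the same y with |JK| = 53.7 and K on the +x side, so K = (53.7, 0.00). The tangent condition forces GK to be normal to JK, so G = K + (0, -9.3) = (53.7, -9.30). Since GF ⟂ FB (tangency), |GB| = √(9.3² + 29.6²) = 31.0 regardless of where F sits on A1. So B lies on both circle(J, 77.13) and circle(G, 31.0); the below-JK intersection is B = (67.7, -37.0). F is the foot of the tangent from B: F = (47.0, -15.8).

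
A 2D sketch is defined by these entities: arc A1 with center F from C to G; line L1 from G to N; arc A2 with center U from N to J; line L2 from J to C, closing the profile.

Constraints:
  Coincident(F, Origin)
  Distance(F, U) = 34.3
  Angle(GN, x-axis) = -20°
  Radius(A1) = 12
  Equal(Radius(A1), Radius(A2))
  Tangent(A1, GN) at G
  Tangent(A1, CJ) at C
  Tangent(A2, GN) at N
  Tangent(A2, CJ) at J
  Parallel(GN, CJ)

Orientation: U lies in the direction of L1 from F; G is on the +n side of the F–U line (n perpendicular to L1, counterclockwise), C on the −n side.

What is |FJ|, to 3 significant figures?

36.3

Tangency of A1 to both parallel lines with radius 12.0 puts G and C at F ± 12.0·n: G = (4.10, 11.3), C = (-4.10, -11.3). Equal radii place N and J the same way about U: N = U + 12.0·n = (36.3, -0.455), J = U − 12.0·n = (28.1, -23.0). Then |FJ| = |J − F| = 36.3.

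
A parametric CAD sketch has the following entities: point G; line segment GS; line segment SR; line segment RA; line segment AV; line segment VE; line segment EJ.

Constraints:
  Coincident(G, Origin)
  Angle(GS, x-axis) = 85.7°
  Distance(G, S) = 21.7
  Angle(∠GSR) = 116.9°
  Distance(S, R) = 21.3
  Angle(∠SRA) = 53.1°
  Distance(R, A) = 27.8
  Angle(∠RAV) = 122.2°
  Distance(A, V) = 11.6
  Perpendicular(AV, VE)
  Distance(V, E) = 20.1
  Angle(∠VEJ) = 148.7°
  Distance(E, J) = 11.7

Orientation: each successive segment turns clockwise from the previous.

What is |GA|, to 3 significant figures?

14.7

∠GSR = 116.9° gives SR at 22.6° from the x-axis; with |SR| = 21.3, R = (21.3, 29.8). ∠SRA = 53.1° gives RA at -104° from the x-axis; with |RA| = 27.8, A = (14.4, 2.89). Then |GA| = |A − G| = 14.7.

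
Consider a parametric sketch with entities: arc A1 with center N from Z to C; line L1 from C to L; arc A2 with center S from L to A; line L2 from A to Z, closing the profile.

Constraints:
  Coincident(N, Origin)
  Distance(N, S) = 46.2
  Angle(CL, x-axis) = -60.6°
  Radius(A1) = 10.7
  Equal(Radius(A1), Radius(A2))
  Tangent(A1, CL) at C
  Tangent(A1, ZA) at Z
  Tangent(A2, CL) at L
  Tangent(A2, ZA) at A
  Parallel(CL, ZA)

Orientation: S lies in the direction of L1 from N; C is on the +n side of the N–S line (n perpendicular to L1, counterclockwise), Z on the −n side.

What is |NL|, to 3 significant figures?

47.4

The slot axis is L1's direction at -60.6°, so u = (cos -60.6°, sin -60.6°) = (0.491, -0.871) and n = (−sin -60.6°, cos -60.6°) = (0.871, 0.491). N is at the origin and S lies 46.2 along u from N, so S = 46.2·u = (22.7, -40.3). Tangency of A1 to both parallel lines with radius 10.7 puts C and Z at N ± 10.7·n: C = (9.32, 5.25), Z = (-9.32, -5.25). Equal radii place L and A the same way about S: L = S + 10.7·n = (32.0, -35.0), A = S − 10.7·n = (13.4, -45.5). Then |NL| = |L − N| = 47.4.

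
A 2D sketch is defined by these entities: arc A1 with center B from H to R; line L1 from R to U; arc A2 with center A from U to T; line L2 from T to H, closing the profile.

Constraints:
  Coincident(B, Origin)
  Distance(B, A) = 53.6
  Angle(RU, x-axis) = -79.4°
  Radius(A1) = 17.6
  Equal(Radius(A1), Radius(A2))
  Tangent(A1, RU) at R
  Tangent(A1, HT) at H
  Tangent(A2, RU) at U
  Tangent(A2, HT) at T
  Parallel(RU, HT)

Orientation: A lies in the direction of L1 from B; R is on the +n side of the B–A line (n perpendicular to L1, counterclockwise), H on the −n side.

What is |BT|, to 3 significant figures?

56.4

The slot axis is L1's direction at -79.4°, so u = (cos -79.4°, sin -79.4°) = (0.184, -0.983) and n = (−sin -79.4°, cos -79.4°) = (0.983, 0.184). B is at the origin and A lies 53.6 along u from B, so A = 53.6·u = (9.86, -52.7). Tangency of A1 to both parallel lines with radius 17.6 puts R and H at B ± 17.6·n: R = (17.3, 3.24), H = (-17.3, -3.24). Equal radii place U and T the same way about A: U = A + 17.6·n = (27.2, -49.4), T = A − 17.6·n = (-7.44, -55.9). Then |BT| = |T − B| = 56.4.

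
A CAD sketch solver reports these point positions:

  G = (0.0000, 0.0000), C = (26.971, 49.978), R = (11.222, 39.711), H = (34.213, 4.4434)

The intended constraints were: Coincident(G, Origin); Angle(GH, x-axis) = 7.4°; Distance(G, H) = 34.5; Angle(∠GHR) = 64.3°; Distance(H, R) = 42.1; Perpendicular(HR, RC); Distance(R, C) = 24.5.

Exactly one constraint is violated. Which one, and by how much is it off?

Distance(R, C) = 24.5 — off by 5.70.

G = (0.00, 0.00) ✓; GH at 7.400° ✓; |GH| = 34.50 ✓; ∠GHR = 64.30° ✓; |HR| = 42.10 ✓; ∠(HR, RC) = 90.00° ✓; |RC| = 18.80 ✗.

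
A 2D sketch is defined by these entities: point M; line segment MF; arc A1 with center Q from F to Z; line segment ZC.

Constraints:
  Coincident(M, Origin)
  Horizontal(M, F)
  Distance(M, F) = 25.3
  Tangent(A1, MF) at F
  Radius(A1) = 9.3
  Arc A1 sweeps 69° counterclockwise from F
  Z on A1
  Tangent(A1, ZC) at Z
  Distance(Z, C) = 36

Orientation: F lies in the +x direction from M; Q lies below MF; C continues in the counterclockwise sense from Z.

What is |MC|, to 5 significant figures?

39.750

M is at the origin; MF is horizontal with |MF| = 25.3 and F on the +x side, so F = (25.300, 0.0000). Tangency of A1 to MF means the radius QF is perpendicular to MF, so Q = F + (0, -9.3) = (25.300, -9.3000). On A1, F sits at bearing 90° from Q; a 69° counterclockwise sweep puts Z at bearing 159°, so Z = Q + 9.3·(cos 159°, sin 159°) = (16.618, -5.9672). Tangency of A1 to ZC means the radius QZ is perpendicular to ZC, so ZC runs along (−sin 159°, cos 159°); with |ZC| = 36.0, C = (3.7165, -39.576). Then |MC| = |C − M| = 39.750.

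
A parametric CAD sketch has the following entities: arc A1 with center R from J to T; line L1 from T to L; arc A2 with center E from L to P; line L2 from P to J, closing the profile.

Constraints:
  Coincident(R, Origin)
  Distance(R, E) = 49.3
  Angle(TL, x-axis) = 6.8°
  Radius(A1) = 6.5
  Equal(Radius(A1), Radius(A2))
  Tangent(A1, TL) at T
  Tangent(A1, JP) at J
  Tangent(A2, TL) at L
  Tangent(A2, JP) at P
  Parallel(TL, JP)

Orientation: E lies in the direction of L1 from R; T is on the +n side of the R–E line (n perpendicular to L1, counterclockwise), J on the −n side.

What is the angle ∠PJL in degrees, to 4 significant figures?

14.77°

The slot axis is L1's direction at 6.8°, so u = (cos 6.8°, sin 6.8°) = (0.9930, 0.1184) and n = (−sin 6.8°, cos 6.8°) = (-0.1184, 0.9930). R is at the origin and E lies 49.3 along u from R, so E = 49.3·u = (48.95, 5.837). Tangency of A1 to both parallel lines with radius 6.5 puts T and J at R ± 6.5·n: T = (-0.7696, 6.454), J = (0.7696, -6.454). Equal radii place L and P the same way about E: L = E + 6.5·n = (48.18, 12.29), P = E − 6.5·n = (49.72, -0.6170). Then cos ∠PJL = JP·JL / (|JP||JL|), giving 14.77°.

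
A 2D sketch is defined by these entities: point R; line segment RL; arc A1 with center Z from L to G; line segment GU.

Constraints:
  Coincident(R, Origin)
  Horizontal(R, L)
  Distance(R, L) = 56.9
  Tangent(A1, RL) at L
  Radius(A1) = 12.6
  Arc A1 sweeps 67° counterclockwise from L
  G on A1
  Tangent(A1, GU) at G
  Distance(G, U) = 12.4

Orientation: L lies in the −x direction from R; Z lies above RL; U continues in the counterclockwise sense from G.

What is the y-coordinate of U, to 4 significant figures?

19.09

On A1, L sits at bearing -90° from Z; a 67° counterclockwise sweep puts G at bearing -23°, so G = Z + 12.6·(cos -23°, sin -23°) = (-45.30, 7.677). The tangent condition forces ZG to be normal to GU, so GU runs along (−sin -23°, cos -23°); with |GU| = 12.4, U = (-40.46, 19.09). So U.y = 19.09.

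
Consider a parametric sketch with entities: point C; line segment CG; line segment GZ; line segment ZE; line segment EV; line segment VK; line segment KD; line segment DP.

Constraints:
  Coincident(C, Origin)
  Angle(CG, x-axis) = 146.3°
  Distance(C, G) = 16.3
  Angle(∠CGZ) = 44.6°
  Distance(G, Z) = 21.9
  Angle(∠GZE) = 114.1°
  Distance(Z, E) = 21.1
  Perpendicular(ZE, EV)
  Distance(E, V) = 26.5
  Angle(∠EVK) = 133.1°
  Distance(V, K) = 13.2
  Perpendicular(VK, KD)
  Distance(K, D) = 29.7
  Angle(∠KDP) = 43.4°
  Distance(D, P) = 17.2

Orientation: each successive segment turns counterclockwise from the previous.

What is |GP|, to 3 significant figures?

18.0

C is at the origin; CG runs at 146.3° with length 16.3, so G = (-13.6, 9.04). ∠CGZ = 44.6° gives GZ at -78.3° from the x-axis; with |GZ| = 21.9, Z = (-9.12, -12.4). ∠GZE = 114.1° gives ZE at -12.4° from the x-axis; with |ZE| = 21.1, E = (11.5, -16.9). ZE is perpendicular to EV, so EV runs at 77.6°; with |EV| = 26.5, V = (17.2, 8.95). ∠EVK = 133.1° gives VK at 124° from the x-axis; with |VK| = 13.2, K = (9.70, 19.8). The perpendicularity gives KD at right angles to VK, so KD runs at -146°; with |KD| = 29.7, D = (-14.8, 3.01). ∠KDP = 43.4° gives DP at -8.90° from the x-axis; with |DP| = 17.2, P = (2.22, 0.345). Then |GP| = |P − G| = 18.0.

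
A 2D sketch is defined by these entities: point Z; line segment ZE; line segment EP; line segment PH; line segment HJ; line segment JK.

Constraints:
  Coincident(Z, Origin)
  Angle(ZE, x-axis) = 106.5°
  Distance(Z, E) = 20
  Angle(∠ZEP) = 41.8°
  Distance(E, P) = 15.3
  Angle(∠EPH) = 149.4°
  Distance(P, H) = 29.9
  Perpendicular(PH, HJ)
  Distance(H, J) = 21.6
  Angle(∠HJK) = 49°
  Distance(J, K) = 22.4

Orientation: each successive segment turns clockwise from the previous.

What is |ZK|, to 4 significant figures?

8.098

Z is at the origin; ZE runs at 106.5° with length 20.0, so E = (-5.680, 19.18). ∠ZEP = 41.8° gives EP at -31.70° from the x-axis; with |EP| = 15.3, P = (7.337, 11.14). ∠EPH = 149.4° gives PH at -62.30° from the x-axis; with |PH| = 29.9, H = (21.24, -15.34). PH is perpendicular to HJ, so HJ runs at -152.3°; with |HJ| = 21.6, J = (2.111, -25.38). ∠HJK = 49.0° gives JK at 76.70° from the x-axis; with |JK| = 22.4, K = (7.264, -3.578). Then |ZK| = |K − Z| = 8.098.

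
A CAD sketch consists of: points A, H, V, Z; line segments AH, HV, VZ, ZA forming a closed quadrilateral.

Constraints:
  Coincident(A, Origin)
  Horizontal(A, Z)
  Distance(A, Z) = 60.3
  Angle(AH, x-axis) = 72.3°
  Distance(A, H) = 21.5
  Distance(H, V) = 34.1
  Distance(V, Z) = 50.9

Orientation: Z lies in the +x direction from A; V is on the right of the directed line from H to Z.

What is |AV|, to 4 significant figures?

17.37

Checks: |HV| = 34.10 ✓; |VZ| = 50.90 ✓.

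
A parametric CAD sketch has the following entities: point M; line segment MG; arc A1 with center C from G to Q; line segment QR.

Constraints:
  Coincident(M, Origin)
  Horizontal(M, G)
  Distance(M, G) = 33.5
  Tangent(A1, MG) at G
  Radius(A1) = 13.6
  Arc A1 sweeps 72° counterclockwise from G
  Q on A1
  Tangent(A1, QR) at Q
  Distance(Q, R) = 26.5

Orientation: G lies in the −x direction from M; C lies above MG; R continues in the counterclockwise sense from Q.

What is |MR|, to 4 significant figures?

36.75

M is at the origin; M and G share the same y with |MG| = 33.5 and G on the −x side, so G = (-33.50, 0.000). The tangent condition forces CG to be normal to MG, so C = G + (0, 13.6) = (-33.50, 13.60). On A1, G sits at bearing -90° from C; a 72° counterclockwise sweep puts Q at bearing -18°, so Q = C + 13.6·(cos -18°, sin -18°) = (-20.57, 9.397). Since A1 is tangent to QR there, CQ ⟂ QR, so QR runs along (−sin -18°, cos -18°); with |QR| = 26.5, R = (-12.38, 34.60). Then |MR| = |R − M| = 36.75.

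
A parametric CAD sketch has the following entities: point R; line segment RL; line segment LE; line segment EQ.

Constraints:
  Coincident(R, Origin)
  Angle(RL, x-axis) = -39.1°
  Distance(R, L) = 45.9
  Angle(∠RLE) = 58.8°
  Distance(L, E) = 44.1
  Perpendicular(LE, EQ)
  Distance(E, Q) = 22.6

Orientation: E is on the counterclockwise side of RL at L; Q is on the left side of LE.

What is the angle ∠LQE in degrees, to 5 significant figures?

62.866°

R is at the origin; RL runs at -39.1° with length 45.9, so L = 45.9·(cos -39.1°, sin -39.1°) = (35.621, -28.948). ∠RLE = 58.8°, so LE runs at -39.1° + (180° − 58.8°) = 82.100° from the x-axis; with |LE| = 44.1, E = L + 44.1·(cos 82.100°, sin 82.100°) = (41.682, 14.733). LE ⟂ EQ; with |EQ| = 22.6 on the left of LE, Q = E + 22.6·(-0.99051, 0.13744) = (19.296, 17.840). Then cos ∠LQE = QL·QE / (|QL||QE|), giving 62.866°.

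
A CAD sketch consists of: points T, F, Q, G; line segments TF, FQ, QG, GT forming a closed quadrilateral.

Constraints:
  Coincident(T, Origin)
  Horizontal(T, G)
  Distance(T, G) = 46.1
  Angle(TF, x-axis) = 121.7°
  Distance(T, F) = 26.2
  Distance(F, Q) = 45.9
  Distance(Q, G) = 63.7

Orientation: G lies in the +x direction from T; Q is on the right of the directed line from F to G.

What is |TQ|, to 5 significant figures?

26.978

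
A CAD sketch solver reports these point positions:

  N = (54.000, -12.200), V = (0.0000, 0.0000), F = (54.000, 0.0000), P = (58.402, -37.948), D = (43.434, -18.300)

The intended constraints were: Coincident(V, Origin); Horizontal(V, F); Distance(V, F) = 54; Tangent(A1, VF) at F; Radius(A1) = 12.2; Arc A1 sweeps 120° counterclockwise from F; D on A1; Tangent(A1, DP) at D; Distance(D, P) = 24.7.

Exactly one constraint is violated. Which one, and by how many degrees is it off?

Tangent(A1, DP) at D — off by 7.30°.

V = (0.00, 0.00) ✓; V.y = 0.00, F.y = 0.00 ✓; |VF| = 54.00 ✓; ∠(NF, FV) = 90.00° ✓; |NF| = 12.20 ✓; bearing(N→D) − bearing(N→F) = 120.0° ✓; |ND| = 12.20 ✓; ∠(ND, DP) = 82.70° ✗; |DP| = 24.70 ✓.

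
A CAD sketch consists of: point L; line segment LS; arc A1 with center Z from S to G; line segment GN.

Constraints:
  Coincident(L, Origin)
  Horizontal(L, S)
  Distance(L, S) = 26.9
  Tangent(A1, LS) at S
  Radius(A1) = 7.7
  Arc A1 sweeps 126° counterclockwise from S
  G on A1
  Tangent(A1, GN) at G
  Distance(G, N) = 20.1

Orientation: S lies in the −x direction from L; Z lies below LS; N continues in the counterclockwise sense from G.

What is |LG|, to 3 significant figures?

35.3

L is at the origin; LS is horizontal with |LS| = 26.9 and S on the −x side, so S = (-26.9, 0.00). The tangent condition forces ZS to be normal to LS, so Z = S + (0, -7.7) = (-26.9, -7.70). On A1, S sits at bearing 90° from Z; a 126° counterclockwise sweep puts G at bearing 216°, so G = Z + 7.7·(cos 216°, sin 216°) = (-33.1, -12.2). Then |LG| = |G − L| = 35.3.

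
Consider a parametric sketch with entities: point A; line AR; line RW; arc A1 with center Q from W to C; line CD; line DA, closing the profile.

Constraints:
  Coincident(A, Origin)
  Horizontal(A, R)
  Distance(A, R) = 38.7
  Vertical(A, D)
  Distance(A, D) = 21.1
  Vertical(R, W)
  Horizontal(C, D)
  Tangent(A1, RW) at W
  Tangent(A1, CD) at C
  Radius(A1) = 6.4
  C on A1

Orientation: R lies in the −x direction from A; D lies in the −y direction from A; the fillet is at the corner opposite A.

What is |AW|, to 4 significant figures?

41.40

The virtual corner opposite A is at (-38.70, -21.10). Tangency of A1 to RW means the radius QW is perpendicular to RW and since A1 is tangent to CD there, QC ⟂ CD, with radius 6.4, so the center Q sits 6.4 in from both sides at Q = (-32.30, -14.70). That places the tangent points at W = (-38.70, -14.70) on RW and C = (-32.30, -21.10) on CD. Then |AW| = |W − A| = 41.40.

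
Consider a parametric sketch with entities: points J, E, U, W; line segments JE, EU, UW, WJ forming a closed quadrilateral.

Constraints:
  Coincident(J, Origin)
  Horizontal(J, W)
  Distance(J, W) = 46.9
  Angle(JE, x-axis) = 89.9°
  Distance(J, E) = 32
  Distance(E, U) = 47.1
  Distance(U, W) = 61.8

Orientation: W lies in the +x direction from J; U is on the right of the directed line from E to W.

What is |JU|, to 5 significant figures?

18.813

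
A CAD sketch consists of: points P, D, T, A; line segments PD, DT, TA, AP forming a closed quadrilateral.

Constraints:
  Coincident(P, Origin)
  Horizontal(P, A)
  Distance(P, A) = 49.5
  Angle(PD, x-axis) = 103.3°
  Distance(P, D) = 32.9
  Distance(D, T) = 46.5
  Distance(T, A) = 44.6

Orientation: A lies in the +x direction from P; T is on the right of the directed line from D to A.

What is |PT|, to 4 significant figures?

13.94

P is at the origin; P and A share the same y with |PA| = 49.5 and A in +x, so A = (49.5, 0). PD runs at 103.3° with |PD| = 32.9, so D = (-7.569, 32.02). T is determined by |DT| = 46.5 and |TA| = 44.6 together: it lies at the intersection of circle(D, 46.5) and circle(A, 44.6). With |DA| = 65.44, the foot of the radical line on DA is 34.04 from D and the perpendicular offset is √(46.5² − 34.04²) = 31.68. Taking the right-of-DA solution: T = (6.620, -12.26).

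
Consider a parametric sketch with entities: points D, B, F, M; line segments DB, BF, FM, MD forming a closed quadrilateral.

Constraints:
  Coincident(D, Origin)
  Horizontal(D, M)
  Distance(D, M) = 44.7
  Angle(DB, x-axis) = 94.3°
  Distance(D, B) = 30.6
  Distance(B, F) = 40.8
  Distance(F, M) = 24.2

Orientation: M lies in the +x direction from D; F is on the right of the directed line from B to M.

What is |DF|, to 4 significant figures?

20.95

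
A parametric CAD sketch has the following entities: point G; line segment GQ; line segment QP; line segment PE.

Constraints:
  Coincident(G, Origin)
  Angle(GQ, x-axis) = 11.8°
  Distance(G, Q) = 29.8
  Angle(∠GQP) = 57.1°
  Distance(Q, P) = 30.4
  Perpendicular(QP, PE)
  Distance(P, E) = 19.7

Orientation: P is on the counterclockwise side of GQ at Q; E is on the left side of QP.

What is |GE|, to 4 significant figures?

15.18

G is at the origin; GQ runs at 11.8° with length 29.8, so Q = 29.8·(cos 11.8°, sin 11.8°) = (29.17, 6.094). ∠GQP = 57.1°, so QP runs at 11.8° + (180° − 57.1°) = 134.7° from the x-axis; with |QP| = 30.4, P = Q + 30.4·(cos 134.7°, sin 134.7°) = (7.787, 27.70). QP ⟂ PE; with |PE| = 19.7 on the left of QP, E = P + 19.7·(-0.7108, -0.7034) = (-6.216, 13.85). Then |GE| = |E − G| = 15.18.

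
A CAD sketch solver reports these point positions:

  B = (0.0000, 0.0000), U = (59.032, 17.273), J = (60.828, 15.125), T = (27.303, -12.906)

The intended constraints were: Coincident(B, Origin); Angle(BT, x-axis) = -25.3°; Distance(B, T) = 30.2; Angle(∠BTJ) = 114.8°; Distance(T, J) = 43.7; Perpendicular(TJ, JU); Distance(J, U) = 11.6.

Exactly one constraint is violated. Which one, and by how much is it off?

Distance(J, U) = 11.6 — off by 8.80.

B = (0.00, 0.00) ✓; BT at -25.30° ✓; |BT| = 30.20 ✓; ∠BTJ = 114.8° ✓; |TJ| = 43.70 ✓; ∠(TJ, JU) = 90.00° ✓; |JU| = 2.800 ✗.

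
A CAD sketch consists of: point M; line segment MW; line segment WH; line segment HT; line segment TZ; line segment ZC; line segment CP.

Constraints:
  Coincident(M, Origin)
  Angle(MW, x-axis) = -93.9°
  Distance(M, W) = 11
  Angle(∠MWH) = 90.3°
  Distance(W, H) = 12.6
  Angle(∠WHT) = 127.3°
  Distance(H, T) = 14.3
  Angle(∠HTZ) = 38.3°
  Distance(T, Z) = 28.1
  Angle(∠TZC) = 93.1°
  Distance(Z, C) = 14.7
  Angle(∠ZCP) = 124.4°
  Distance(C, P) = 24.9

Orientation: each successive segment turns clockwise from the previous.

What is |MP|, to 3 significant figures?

36.7

∠TZC = 93.1° gives ZC at -105° from the x-axis; with |ZC| = 14.7, C = (1.69, -21.2). ∠ZCP = 124.4° gives CP at -160° from the x-axis; with |CP| = 24.9, P = (-21.8, -29.5). Then |MP| = |P − M| = 36.7.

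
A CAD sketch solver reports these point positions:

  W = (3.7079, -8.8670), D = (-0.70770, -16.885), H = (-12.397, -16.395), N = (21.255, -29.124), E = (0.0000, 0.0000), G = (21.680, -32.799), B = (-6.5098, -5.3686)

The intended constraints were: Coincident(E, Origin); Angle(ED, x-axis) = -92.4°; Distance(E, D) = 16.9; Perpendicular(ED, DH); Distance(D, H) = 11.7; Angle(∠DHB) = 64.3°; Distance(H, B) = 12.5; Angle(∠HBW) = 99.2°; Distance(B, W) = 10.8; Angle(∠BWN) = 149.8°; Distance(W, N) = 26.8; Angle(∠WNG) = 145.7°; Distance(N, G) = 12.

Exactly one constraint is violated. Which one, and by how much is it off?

Distance(N, G) = 12 — off by 8.30.

E = (0.00, 0.00) ✓; ED at -92.40° ✓; |ED| = 16.90 ✓; ∠(ED, DH) = 90.00° ✓; |DH| = 11.70 ✓; ∠DHB = 64.30° ✓; |HB| = 12.50 ✓; ∠HBW = 99.20° ✓; |BW| = 10.80 ✓; ∠BWN = 149.8° ✓; |WN| = 26.80 ✓; ∠WNG = 145.7° ✓; |NG| = 3.699 ✗.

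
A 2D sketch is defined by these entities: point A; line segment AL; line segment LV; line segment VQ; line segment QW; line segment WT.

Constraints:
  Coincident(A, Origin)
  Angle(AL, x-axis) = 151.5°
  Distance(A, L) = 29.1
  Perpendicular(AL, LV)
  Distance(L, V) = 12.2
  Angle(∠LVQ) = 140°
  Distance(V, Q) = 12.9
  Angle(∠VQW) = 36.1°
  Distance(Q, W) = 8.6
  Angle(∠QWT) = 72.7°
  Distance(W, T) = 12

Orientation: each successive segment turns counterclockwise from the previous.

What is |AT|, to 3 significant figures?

37.1

A is at the origin; AL runs at 151.5° with length 29.1, so L = (-25.6, 13.9). AL ⟂ LV, so LV runs at -118°; with |LV| = 12.2, V = (-31.4, 3.16). ∠LVQ = 140.0° gives VQ at -78.5° from the x-axis; with |VQ| = 12.9, Q = (-28.8, -9.48). ∠VQW = 36.1° gives QW at 65.4° from the x-axis; with |QW| = 8.6, W = (-25.2, -1.66). ∠QWT = 72.7° gives WT at 173° from the x-axis; with |WT| = 12.0, T = (-37.1, -0.133). Then |AT| = |T − A| = 37.1.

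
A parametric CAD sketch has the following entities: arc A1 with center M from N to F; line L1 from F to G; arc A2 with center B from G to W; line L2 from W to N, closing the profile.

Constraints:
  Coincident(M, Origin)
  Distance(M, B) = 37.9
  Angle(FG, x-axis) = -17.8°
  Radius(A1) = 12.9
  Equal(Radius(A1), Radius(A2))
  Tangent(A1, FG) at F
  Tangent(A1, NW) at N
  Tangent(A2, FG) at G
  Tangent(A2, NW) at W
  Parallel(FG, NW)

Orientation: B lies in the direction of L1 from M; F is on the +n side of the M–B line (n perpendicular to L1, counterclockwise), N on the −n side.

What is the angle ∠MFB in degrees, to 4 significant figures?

71.20°

The slot axis is L1's direction at -17.8°, so u = (cos -17.8°, sin -17.8°) = (0.9521, -0.3057) and n = (−sin -17.8°, cos -17.8°) = (0.3057, 0.9521). M is at the origin and B lies 37.9 along u from M, so B = 37.9·u = (36.09, -11.59). Tangency of A1 to both parallel lines with radius 12.9 puts F and N at M ± 12.9·n: F = (3.943, 12.28), N = (-3.943, -12.28). Then cos ∠MFB = FM·FB / (|FM||FB|), giving 71.20°.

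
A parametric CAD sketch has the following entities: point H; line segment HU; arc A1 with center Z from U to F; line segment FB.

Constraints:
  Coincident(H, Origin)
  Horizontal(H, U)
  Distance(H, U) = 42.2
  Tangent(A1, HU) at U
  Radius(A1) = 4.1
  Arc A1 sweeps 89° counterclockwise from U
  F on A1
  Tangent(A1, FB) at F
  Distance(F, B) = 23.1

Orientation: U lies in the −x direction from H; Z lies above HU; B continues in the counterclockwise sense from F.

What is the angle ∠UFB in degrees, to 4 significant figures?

135.5°

H is at the origin; H and U share the same y with |HU| = 42.2 and U on the −x side, so U = (-42.20, 0.000). Since A1 is tangent to HU there, ZU ⟂ HU, so Z = U + (0, 4.1) = (-42.20, 4.100). On A1, U sits at bearing -90° from Z; an 89° counterclockwise sweep puts F at bearing -1°, so F = Z + 4.1·(cos -1°, sin -1°) = (-38.10, 4.028). Tangency of A1 to FB means the radius ZF is perpendicular to FB, so FB runs along (−sin -1°, cos -1°); with |FB| = 23.1, B = (-37.70, 27.12). Then cos ∠UFB = FU·FB / (|FU||FB|), giving 135.5°.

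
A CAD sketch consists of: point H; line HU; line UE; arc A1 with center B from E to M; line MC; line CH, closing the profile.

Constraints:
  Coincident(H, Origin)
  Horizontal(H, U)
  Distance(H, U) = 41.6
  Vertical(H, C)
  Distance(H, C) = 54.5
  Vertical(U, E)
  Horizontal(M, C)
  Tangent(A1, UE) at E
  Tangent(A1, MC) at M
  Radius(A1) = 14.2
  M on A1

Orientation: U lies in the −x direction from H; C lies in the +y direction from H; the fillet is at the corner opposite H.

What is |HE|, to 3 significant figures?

57.9

H is at the origin; HU is horizontal with |HU| = 41.6 and U on the −x side, so U = (-41.6, 0.00). H and C share the same x with |HC| = 54.5 and C on the +y side, so C = (0.00, 54.5). The virtual corner opposite H is at (-41.6, 54.5). Since A1 is tangent to UE there, BE ⟂ UE and tangency of A1 to MC means the radius BM is perpendicular to MC, with radius 14.2, so the center B sits 14.2 in from both sides at B = (-27.4, 40.3). That places the tangent points at E = (-41.6, 40.3) on UE and M = (-27.4, 54.5) on MC. Then |HE| = |E − H| = 57.9.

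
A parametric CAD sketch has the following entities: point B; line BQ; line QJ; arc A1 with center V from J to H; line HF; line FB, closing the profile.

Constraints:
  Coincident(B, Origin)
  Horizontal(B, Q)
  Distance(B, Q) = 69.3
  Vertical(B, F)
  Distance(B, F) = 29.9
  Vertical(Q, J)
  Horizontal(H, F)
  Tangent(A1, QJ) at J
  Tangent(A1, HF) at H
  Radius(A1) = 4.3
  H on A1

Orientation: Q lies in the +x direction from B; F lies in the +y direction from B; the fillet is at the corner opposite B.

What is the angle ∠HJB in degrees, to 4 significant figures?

65.27°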